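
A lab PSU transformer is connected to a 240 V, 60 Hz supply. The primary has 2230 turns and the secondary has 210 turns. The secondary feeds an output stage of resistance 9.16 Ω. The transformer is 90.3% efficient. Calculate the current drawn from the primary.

V_s = 240 × 210/2230 = 22.601 V.
I_s = V_s/R = 22.601/9.16 = 2.4673 A.
P_out = V_s I_s = 22.601 × 2.4673 = 55.764 W.
P_in = P_out/η = 55.764/0.903 = 61.754 W.
I_p = P_in/V_p = 61.754/240 = 0.257 A.

I_p ≈ 0.257 A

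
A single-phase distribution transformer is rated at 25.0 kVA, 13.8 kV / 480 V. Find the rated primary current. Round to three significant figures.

I_p = S/V_p = 25000/13800 = 1.81 A.

I_p ≈ 1.81 A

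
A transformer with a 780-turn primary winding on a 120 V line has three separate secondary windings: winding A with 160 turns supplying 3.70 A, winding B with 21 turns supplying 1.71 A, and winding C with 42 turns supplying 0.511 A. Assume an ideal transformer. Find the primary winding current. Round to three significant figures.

V_A = 120 × 160/780 = 24.615 V; V_B = 120 × 21/780 = 3.2308 V; V_C = 120 × 42/780 = 6.4615 V.
P_out = V_A I_A + V_B I_B + V_C I_C = 24.615×3.70 + 3.2308×1.71 + 6.4615×0.511 = 91.077 + 5.5246 + 3.3018 = 99.903 W.
Ideal ⇒ P_in = P_out, so I_p = P_out/V_p = 99.903/120 = 0.833 A.

I_p ≈ 0.833 A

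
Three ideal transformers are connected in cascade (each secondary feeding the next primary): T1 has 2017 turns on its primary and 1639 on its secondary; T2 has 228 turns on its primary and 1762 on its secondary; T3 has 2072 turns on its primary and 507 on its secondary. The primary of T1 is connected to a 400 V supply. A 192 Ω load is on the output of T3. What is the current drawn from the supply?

Secondary of T1: V = 400.00 × 1639/2017 = 325.04 V.
Secondary of T2: V = 325.04 × 1762/228 = 2511.9 V.
Secondary of T3: V = 2511.9 × 507/2072 = 614.64 V.
I_load = 614.64/192 = 3.2013 A, so P_out = 614.64 × 3.2013 = 1967.6 W.
All ideal ⇒ P_in = P_out, so I_supply = 1967.6/400 = 4.92 A.

I_supply ≈ 4.92 A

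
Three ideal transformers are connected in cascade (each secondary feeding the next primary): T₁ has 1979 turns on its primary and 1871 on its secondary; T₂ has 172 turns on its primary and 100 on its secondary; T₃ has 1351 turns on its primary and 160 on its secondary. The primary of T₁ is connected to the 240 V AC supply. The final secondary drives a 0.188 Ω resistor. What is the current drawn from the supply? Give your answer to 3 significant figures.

I_supply ≈ 5.41 A

Secondary of T₁: V = 240.00 × 1871/1979 = 226.90 V.
Secondary of T₂: V = 226.90 × 100/172 = 131.92 V.
Secondary of T₃: V = 131.92 × 160/1351 = 15.623 V.
I_load = 15.623/0.188 = 83.103 A, so P_out = 15.623 × 83.103 = 1298.4 W.
All ideal ⇒ P_in = P_out, so I_supply = 1298.4/240 = 5.41 A.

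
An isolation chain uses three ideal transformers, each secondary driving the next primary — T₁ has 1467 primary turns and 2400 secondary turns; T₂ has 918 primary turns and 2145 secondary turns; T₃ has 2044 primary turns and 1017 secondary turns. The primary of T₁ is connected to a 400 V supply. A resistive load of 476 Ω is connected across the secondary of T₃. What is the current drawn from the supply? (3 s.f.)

I_supply ≈ 3.04 A

After T₁: V = 400.00 × 2400/1467 = 654.40 V.
After T₂: V = 654.40 × 2145/918 = 1529.1 V.
After T₃: V = 1529.1 × 1017/2044 = 760.79 V.
I_load = 760.79/476 = 1.5983 A, so P_out = 760.79 × 1.5983 = 1216.0 W.
All ideal ⇒ P_in = P_out, so I_supply = 1216.0/400 = 3.04 A.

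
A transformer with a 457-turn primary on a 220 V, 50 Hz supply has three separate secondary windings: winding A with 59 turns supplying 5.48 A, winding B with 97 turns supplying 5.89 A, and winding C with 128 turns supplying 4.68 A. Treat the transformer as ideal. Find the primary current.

V_A = 220 × 59/457 = 28.403 V; V_B = 220 × 97/457 = 46.696 V; V_C = 220 × 128/457 = 61.619 V.
P_out = V_A I_A + V_B I_B + V_C I_C = 28.403×5.48 + 46.696×5.89 + 61.619×4.68 = 155.65 + 275.04 + 288.38 = 719.06 W.
Ideal ⇒ P_in = P_out, so I_p = P_out/V_p = 719.06/220 = 3.27 A.

I_p ≈ 3.27 A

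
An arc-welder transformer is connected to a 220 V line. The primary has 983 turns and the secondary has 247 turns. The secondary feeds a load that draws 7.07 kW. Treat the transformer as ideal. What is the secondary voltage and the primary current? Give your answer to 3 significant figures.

V_s = V_p × N_s/N_p = 220 × 247/983 = 55.280 V.
I_s = P/V_s = 7070/55.280 = 127.89 A.
I_p = I_s × N_s/N_p = 127.89 × 247/983 = 32.1 A.

V_s ≈ 55.3 V, I_p ≈ 32.1 A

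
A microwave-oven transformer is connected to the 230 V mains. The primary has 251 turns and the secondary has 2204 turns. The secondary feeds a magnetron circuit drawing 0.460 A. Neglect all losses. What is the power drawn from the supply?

P ≈ 929 W

I_p = I_s × N_s/N_p = 0.460 × 2204/251 = 4.0392 A.
P = V_p I_p = 230 × 4.0392 = 929 W.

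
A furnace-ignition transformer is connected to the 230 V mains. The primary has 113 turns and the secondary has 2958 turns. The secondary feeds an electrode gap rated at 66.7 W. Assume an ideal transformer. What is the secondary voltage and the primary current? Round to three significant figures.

V_s = V_p × N_s/N_p = 230 × 2958/113 = 6020.7 V.
I_s = P/V_s = 66.7/6020.7 = 0.011078 A.
I_p = I_s × N_s/N_p = 0.011078 × 2958/113 = 0.290 A.

V_s ≈ 6020 V, I_p ≈ 0.290 A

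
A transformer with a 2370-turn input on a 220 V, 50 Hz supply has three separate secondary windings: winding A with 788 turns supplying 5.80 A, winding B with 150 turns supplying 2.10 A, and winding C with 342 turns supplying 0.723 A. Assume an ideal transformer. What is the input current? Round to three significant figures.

V_A = 220 × 788/2370 = 73.148 V; V_B = 220 × 150/2370 = 13.924 V; V_C = 220 × 342/2370 = 31.747 V.
P_out = V_A I_A + V_B I_B + V_C I_C = 73.148×5.80 + 13.924×2.10 + 31.747×0.723 = 424.26 + 29.241 + 22.953 = 476.45 W.
Ideal ⇒ P_in = P_out, so I_in = P_out/V_in = 476.45/220 = 2.17 A.

I_in ≈ 2.17 A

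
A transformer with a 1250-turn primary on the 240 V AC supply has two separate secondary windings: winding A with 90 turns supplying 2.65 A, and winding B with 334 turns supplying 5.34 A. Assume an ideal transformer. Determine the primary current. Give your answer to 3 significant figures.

V_A = 240 × 90/1250 = 17.280 V; V_B = 240 × 334/1250 = 64.128 V.
P_out = V_A I_A + V_B I_B = 17.280×2.65 + 64.128×5.34 = 45.792 + 342.44 = 388.24 W.
Ideal ⇒ P_in = P_out, so I_p = P_out/V_p = 388.24/240 = 1.62 A.

I_p ≈ 1.62 A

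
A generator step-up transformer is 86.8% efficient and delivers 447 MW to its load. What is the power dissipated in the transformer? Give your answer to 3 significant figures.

P_in = P_out/η = 4.47×10^8/0.868 = 5.14977×10^8 W.
P_loss = P_in − P_out = 5.14977×10^8 − 4.47×10^8 = 6.80×10^7 W.

P_loss ≈ 6.80×10^7 W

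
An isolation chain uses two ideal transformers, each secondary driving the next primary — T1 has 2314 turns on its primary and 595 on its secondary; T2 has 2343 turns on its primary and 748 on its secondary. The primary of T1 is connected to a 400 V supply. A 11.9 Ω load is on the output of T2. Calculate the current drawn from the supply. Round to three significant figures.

After T1: V = 400.00 × 595/2314 = 102.85 V.
After T2: V = 102.85 × 748/2343 = 32.835 V.
I_load = 32.835/11.9 = 2.7593 A, so P_out = 32.835 × 2.7593 = 90.602 W.
All ideal ⇒ P_in = P_out, so I_supply = 90.602/400 = 0.227 A.

I_supply ≈ 0.227 A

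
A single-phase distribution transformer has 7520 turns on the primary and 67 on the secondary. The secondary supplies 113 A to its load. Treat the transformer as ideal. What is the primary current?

I_p ≈ 1.01 A

For an ideal transformer I_p/I_s = N_s/N_p, so I_p = 113 × 67/7520 = 1.01 A.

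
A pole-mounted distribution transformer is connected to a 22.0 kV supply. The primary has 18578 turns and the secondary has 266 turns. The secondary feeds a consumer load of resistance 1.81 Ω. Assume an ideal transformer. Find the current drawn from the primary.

V_s = V_p × N_s/N_p = 22000 × 266/18578 = 315.00 V.
I_s = V_s/R = 315.00/1.81 = 174.03 A.
For an ideal transformer I_p N_p = I_s N_s, so I_p = 174.03 × 266/18578 = 2.49 A.

I_p ≈ 2.49 A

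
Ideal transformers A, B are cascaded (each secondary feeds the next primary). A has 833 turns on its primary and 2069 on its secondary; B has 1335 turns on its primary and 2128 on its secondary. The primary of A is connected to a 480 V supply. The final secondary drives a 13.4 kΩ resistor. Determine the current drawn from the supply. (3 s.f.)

I_supply ≈ 0.561 A

After A: V = 480.00 × 2069/833 = 1192.2 V.
After B: V = 1192.2 × 2128/1335 = 1900.4 V.
I_load = 1900.4/13400 = 0.14182 A, so P_out = 1900.4 × 0.14182 = 269.52 W.
All ideal ⇒ P_in = P_out, so I_supply = 269.52/480 = 0.561 A.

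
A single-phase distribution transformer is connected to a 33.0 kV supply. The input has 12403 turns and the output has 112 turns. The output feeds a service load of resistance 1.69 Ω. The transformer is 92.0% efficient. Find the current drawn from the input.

V_out = 33000 × 112/12403 = 297.99 V.
I_out = V_out/R = 297.99/1.69 = 176.33 A.
P_out = V_out I_out = 297.99 × 176.33 = 52544 W.
P_in = P_out/η = 52544/0.920 = 57113 W.
I_in = P_in/V_in = 57113/33000 = 1.73 A.

I_in ≈ 1.73 A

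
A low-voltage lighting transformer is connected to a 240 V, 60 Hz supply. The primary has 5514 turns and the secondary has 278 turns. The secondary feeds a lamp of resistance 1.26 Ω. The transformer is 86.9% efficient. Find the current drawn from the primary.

I_p ≈ 0.557 A

V_s = 240 × 278/5514 = 12.100 V.
I_s = V_s/R = 12.100/1.26 = 9.6033 A.
P_out = V_s I_s = 12.100 × 9.6033 = 116.20 W.
P_in = P_out/η = 116.20/0.869 = 133.72 W.
I_p = P_in/V_p = 133.72/240 = 0.557 A.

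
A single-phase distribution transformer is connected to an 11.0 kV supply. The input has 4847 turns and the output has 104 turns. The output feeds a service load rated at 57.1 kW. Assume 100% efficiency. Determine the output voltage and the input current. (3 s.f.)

V_out ≈ 236 V, I_in ≈ 5.19 A

V_out = V_in × N_out/N_in = 11000 × 104/4847 = 236.02 V.
I_out = P/V_out = 57100/236.02 = 241.93 A.
I_in = I_out × N_out/N_in = 241.93 × 104/4847 = 5.19 A.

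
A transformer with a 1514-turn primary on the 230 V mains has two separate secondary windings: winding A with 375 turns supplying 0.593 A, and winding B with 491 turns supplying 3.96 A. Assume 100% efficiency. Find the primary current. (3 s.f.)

I_p ≈ 1.43 A

V_A = 230 × 375/1514 = 56.968 V; V_B = 230 × 491/1514 = 74.590 V.
P_out = V_A I_A + V_B I_B = 56.968×0.593 + 74.590×3.96 = 33.782 + 295.38 = 329.16 W.
Ideal ⇒ P_in = P_out, so I_p = P_out/V_p = 329.16/230 = 1.43 A.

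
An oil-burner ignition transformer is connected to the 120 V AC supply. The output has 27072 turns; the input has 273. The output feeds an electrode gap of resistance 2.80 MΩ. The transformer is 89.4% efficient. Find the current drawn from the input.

V_out = 120 × 27072/273 = 11900 V.
I_out = V_out/R = 11900/(2.80×10^6) = 0.0042499 A.
P_out = V_out I_out = 11900 × 0.0042499 = 50.573 W.
P_in = P_out/η = 50.573/0.894 = 56.569 W.
I_in = P_in/V_in = 56.569/120 = 0.471 A.

I_in ≈ 0.471 A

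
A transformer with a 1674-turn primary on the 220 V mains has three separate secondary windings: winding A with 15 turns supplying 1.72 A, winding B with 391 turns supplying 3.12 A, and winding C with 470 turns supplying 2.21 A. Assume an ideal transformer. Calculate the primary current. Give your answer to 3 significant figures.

V_A = 220 × 15/1674 = 1.9713 V; V_B = 220 × 391/1674 = 51.386 V; V_C = 220 × 470/1674 = 61.768 V.
P_out = V_A I_A + V_B I_B + V_C I_C = 1.9713×1.72 + 51.386×3.12 + 61.768×2.21 = 3.3907 + 160.32 + 136.51 = 300.22 W.
Ideal ⇒ P_in = P_out, so I_p = P_out/V_p = 300.22/220 = 1.36 A.

I_p ≈ 1.36 A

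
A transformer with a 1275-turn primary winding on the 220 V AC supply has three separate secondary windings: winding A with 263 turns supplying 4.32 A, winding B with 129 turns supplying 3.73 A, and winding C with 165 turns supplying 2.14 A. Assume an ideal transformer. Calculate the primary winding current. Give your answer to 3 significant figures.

V_A = 220 × 263/1275 = 45.380 V; V_B = 220 × 129/1275 = 22.259 V; V_C = 220 × 165/1275 = 28.471 V.
P_out = V_A I_A + V_B I_B + V_C I_C = 45.380×4.32 + 22.259×3.73 + 28.471×2.14 = 196.04 + 83.025 + 60.927 = 340.00 W.
Ideal ⇒ P_in = P_out, so I_p = P_out/V_p = 340.00/220 = 1.55 A.

I_p ≈ 1.55 A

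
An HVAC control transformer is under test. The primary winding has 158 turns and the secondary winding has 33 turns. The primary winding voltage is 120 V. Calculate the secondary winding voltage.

V_s/V_p = N_s/N_p, so V_s = 120 × 33/158 = 25.1 V.

V_s ≈ 25.1 V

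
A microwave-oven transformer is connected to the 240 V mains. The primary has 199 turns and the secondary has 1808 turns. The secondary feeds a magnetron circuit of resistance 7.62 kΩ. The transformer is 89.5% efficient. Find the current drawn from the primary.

I_p ≈ 2.90 A

V_s = 240 × 1808/199 = 2180.5 V.
I_s = V_s/R = 2180.5/7620 = 0.28616 A.
P_out = V_s I_s = 2180.5 × 0.28616 = 623.96 W.
P_in = P_out/η = 623.96/0.895 = 697.16 W.
I_p = P_in/V_p = 697.16/240 = 2.90 A.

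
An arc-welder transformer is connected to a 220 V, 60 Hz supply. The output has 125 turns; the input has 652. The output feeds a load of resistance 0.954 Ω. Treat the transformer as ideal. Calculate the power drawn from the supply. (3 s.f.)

P ≈ 1860 W

V_out = V_in × N_out/N_in = 220 × 125/652 = 42.178 V.
I_out = V_out/R = 42.178/0.954 = 44.212 A.
I_in = I_out × N_out/N_in = 44.212 × 125/652 = 8.4762 A.
P = V_in I_in = 220 × 8.4762 = 1860 W.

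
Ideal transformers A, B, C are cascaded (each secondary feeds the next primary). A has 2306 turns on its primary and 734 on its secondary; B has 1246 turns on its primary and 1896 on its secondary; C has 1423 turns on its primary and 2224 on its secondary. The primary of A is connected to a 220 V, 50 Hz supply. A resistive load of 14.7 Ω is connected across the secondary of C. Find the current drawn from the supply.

Secondary of A: V = 220.00 × 734/2306 = 70.026 V.
Secondary of B: V = 70.026 × 1896/1246 = 106.56 V.
Secondary of C: V = 106.56 × 2224/1423 = 166.54 V.
I_load = 166.54/14.7 = 11.329 A, so P_out = 166.54 × 11.329 = 1886.7 W.
All ideal ⇒ P_in = P_out, so I_supply = 1886.7/220 = 8.58 A.

I_supply ≈ 8.58 A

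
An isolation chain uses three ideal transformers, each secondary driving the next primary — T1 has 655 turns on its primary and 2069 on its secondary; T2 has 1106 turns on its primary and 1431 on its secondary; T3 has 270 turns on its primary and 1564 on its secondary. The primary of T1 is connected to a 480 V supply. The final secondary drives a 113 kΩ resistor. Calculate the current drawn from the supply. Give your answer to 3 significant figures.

Secondary of T1: V = 480.00 × 2069/655 = 1516.2 V.
Secondary of T2: V = 1516.2 × 1431/1106 = 1961.8 V.
Secondary of T3: V = 1961.8 × 1564/270 = 11364 V.
I_load = 11364/113000 = 0.10056 A, so P_out = 11364 × 0.10056 = 1142.8 W.
All ideal ⇒ P_in = P_out, so I_supply = 1142.8/480 = 2.38 A.

I_supply ≈ 2.38 A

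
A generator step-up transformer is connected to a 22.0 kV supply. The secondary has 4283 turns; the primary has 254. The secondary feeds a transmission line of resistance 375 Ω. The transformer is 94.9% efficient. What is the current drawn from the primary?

I_p ≈ 17600 A

V_s = 22000 × 4283/254 = 370970 V.
I_s = V_s/R = 370970/375 = 989.25 A.
P_out = V_s I_s = 370970 × 989.25 = 3.6698×10^8 W.
P_in = P_out/η = 3.6698×10^8/0.949 = 3.8670×10^8 W.
I_p = P_in/V_p = 3.8670×10^8/22000 = 17600 A.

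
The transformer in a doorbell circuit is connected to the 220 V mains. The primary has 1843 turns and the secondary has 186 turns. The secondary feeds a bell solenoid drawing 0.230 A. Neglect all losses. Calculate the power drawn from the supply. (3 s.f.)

P ≈ 5.11 W

I_p = I_s × N_s/N_p = 0.230 × 186/1843 = 0.023212 A.
P = V_p I_p = 220 × 0.023212 = 5.11 W.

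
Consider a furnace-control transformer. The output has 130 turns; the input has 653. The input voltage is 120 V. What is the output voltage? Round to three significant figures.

V_out ≈ 23.9 V

V_out/V_in = N_out/N_in, so V_out = 120 × 130/653 = 23.9 V.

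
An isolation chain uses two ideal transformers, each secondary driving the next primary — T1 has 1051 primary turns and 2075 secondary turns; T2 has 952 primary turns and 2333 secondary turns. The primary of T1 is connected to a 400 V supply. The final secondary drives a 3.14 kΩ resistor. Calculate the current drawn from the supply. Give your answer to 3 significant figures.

I_supply ≈ 2.98 A

Secondary of T1: V = 400.00 × 2075/1051 = 789.72 V.
Secondary of T2: V = 789.72 × 2333/952 = 1935.3 V.
I_load = 1935.3/3140 = 0.61634 A, so P_out = 1935.3 × 0.61634 = 1192.8 W.
All ideal ⇒ P_in = P_out, so I_supply = 1192.8/400 = 2.98 A.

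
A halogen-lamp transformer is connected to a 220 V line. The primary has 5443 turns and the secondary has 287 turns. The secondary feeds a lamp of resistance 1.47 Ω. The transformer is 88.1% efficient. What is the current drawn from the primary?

V_s = 220 × 287/5443 = 11.600 V.
I_s = V_s/R = 11.600/1.47 = 7.8913 A.
P_out = V_s I_s = 11.600 × 7.8913 = 91.541 W.
P_in = P_out/η = 91.541/0.881 = 103.91 W.
I_p = P_in/V_p = 103.91/220 = 0.472 A.

I_p ≈ 0.472 A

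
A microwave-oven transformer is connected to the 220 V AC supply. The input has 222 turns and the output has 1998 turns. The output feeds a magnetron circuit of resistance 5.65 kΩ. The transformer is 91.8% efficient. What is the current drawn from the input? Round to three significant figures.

I_in ≈ 3.44 A

V_out = 220 × 1998/222 = 1980.0 V.
I_out = V_out/R = 1980.0/5650 = 0.35044 A.
P_out = V_out I_out = 1980.0 × 0.35044 = 693.88 W.
P_in = P_out/η = 693.88/0.918 = 755.86 W.
I_in = P_in/V_in = 755.86/220 = 3.44 A.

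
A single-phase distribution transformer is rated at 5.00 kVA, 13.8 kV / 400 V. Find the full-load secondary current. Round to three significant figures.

I_s = S/V_s = 5000/400 = 12.5 A.

I_s ≈ 12.5 A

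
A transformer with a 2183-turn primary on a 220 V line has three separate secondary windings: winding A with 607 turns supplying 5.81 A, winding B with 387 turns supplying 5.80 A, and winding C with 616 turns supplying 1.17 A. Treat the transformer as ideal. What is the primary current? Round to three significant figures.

I_p ≈ 2.97 A

V_A = 220 × 607/2183 = 61.173 V; V_B = 220 × 387/2183 = 39.001 V; V_C = 220 × 616/2183 = 62.080 V.
P_out = V_A I_A + V_B I_B + V_C I_C = 61.173×5.81 + 39.001×5.80 + 62.080×1.17 = 355.41 + 226.21 + 72.633 = 654.25 W.
Ideal ⇒ P_in = P_out, so I_p = P_out/V_p = 654.25/220 = 2.97 A.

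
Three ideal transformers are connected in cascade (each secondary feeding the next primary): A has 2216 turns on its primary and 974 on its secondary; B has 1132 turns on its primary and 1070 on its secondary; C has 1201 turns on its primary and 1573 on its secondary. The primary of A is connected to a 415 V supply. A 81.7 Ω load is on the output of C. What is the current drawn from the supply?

I_supply ≈ 1.50 A

Secondary of A: V = 415.00 × 974/2216 = 182.41 V.
Secondary of B: V = 182.41 × 1070/1132 = 172.41 V.
Secondary of C: V = 172.41 × 1573/1201 = 225.82 V.
I_load = 225.82/81.7 = 2.7640 A, so P_out = 225.82 × 2.7640 = 624.16 W.
All ideal ⇒ P_in = P_out, so I_supply = 624.16/415 = 1.50 A.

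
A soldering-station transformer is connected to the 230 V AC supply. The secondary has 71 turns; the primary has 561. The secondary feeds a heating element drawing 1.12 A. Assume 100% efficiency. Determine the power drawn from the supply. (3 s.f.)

P ≈ 32.6 W

I_p = I_s × N_s/N_p = 1.12 × 71/561 = 0.14175 A.
P = V_p I_p = 230 × 0.14175 = 32.6 W.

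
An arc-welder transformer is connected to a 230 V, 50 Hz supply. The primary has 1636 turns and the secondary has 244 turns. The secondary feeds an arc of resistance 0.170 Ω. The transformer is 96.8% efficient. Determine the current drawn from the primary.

I_p ≈ 31.1 A

V_s = 230 × 244/1636 = 34.303 V.
I_s = V_s/R = 34.303/0.170 = 201.78 A.
P_out = V_s I_s = 34.303 × 201.78 = 6921.8 W.
P_in = P_out/η = 6921.8/0.968 = 7150.6 W.
I_p = P_in/V_p = 7150.6/230 = 31.1 A.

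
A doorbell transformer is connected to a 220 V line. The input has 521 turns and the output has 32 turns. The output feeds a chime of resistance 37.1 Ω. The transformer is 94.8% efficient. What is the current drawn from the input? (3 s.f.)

V_out = 220 × 32/521 = 13.512 V.
I_out = V_out/R = 13.512/37.1 = 0.36422 A.
P_out = V_out I_out = 13.512 × 0.36422 = 4.9215 W.
P_in = P_out/η = 4.9215/0.948 = 5.1914 W.
I_in = P_in/V_in = 5.1914/220 = 0.0236 A.

I_in ≈ 0.0236 A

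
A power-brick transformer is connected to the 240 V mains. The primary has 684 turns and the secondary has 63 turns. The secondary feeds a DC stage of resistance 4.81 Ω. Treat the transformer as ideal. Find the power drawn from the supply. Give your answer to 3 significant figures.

V_s = V_p × N_s/N_p = 240 × 63/684 = 22.105 V.
I_s = V_s/R = 22.105/4.81 = 4.5957 A.
I_p = I_s × N_s/N_p = 4.5957 × 63/684 = 0.42329 A.
P = V_p I_p = 240 × 0.42329 = 102 W.

P ≈ 102 W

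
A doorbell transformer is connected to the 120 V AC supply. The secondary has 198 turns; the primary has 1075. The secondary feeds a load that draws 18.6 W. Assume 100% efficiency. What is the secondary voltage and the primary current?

V_s = V_p × N_s/N_p = 120 × 198/1075 = 22.102 V.
I_s = P/V_s = 18.6/22.102 = 0.84154 A.
I_p = I_s × N_s/N_p = 0.84154 × 198/1075 = 0.155 A.

V_s ≈ 22.1 V, I_p ≈ 0.155 A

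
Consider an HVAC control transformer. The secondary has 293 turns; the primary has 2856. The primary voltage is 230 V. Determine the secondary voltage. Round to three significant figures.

V_s ≈ 23.6 V

V_s/V_p = N_s/N_p, so V_s = 230 × 293/2856 = 23.6 V.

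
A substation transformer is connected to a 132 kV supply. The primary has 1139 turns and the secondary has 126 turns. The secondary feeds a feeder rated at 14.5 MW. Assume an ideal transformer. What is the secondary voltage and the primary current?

V_s = V_p × N_s/N_p = 132000 × 126/1139 = 14602 V.
I_s = P/V_s = 1.45×10^7/14602 = 993.00 A.
I_p = I_s × N_s/N_p = 993.00 × 126/1139 = 110 A.

V_s ≈ 14600 V, I_p ≈ 110 A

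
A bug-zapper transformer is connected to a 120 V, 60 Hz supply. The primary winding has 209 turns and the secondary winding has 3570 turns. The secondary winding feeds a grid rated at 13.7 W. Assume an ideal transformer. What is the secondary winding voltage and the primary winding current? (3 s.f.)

V_s ≈ 2050 V, I_p ≈ 0.114 A

V_s = V_p × N_s/N_p = 120 × 3570/209 = 2049.8 V.
I_s = P/V_s = 13.7/2049.8 = 0.0066837 A.
I_p = I_s × N_s/N_p = 0.0066837 × 3570/209 = 0.114 A.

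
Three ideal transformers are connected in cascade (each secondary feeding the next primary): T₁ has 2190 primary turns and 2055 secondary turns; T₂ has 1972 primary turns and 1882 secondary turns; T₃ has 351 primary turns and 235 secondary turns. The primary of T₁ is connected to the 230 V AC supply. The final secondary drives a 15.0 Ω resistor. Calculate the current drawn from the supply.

Secondary of T₁: V = 230.00 × 2055/2190 = 215.82 V.
Secondary of T₂: V = 215.82 × 1882/1972 = 205.97 V.
Secondary of T₃: V = 205.97 × 235/351 = 137.90 V.
I_load = 137.90/15.0 = 9.1934 A, so P_out = 137.90 × 9.1934 = 1267.8 W.
All ideal ⇒ P_in = P_out, so I_supply = 1267.8/230 = 5.51 A.

I_supply ≈ 5.51 A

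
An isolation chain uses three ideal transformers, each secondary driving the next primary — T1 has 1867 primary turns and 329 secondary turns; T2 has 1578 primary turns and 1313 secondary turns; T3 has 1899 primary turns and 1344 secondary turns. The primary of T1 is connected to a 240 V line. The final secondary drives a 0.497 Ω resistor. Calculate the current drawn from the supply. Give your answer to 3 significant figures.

Secondary of T1: V = 240.00 × 329/1867 = 42.292 V.
Secondary of T2: V = 42.292 × 1313/1578 = 35.190 V.
Secondary of T3: V = 35.190 × 1344/1899 = 24.905 V.
I_load = 24.905/0.497 = 50.112 A, so P_out = 24.905 × 50.112 = 1248.1 W.
All ideal ⇒ P_in = P_out, so I_supply = 1248.1/240 = 5.20 A.

I_supply ≈ 5.20 A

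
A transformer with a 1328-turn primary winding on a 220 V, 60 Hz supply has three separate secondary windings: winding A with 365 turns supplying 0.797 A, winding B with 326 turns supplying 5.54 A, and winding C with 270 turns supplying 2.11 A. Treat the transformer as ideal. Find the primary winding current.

V_A = 220 × 365/1328 = 60.467 V; V_B = 220 × 326/1328 = 54.006 V; V_C = 220 × 270/1328 = 44.729 V.
P_out = V_A I_A + V_B I_B + V_C I_C = 60.467×0.797 + 54.006×5.54 + 44.729×2.11 = 48.192 + 299.19 + 94.378 = 441.76 W.
Ideal ⇒ P_in = P_out, so I_p = P_out/V_p = 441.76/220 = 2.01 A.

I_p ≈ 2.01 A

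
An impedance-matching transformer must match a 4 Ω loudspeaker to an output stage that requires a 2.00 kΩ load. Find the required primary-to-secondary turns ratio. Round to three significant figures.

N_p/N_s ≈ 22.4

Z_p/Z_s = (N_p/N_s)², so N_p/N_s = √(2000/4) = √500 = 22.4.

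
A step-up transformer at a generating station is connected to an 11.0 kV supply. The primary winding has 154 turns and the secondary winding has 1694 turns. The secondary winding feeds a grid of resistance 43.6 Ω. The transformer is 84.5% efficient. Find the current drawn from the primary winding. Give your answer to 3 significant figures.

V_s = 11000 × 1694/154 = 121000 V.
I_s = V_s/R = 121000/43.6 = 2775.2 A.
P_out = V_s I_s = 121000 × 2775.2 = 3.3580×10^8 W.
P_in = P_out/η = 3.3580×10^8/0.845 = 3.9740×10^8 W.
I_p = P_in/V_p = 3.9740×10^8/11000 = 36100 A.

I_p ≈ 36100 A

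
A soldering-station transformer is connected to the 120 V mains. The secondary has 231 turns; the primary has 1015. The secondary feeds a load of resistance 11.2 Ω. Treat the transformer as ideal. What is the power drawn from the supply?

P ≈ 66.6 W

V_s = V_p × N_s/N_p = 120 × 231/1015 = 27.310 V.
I_s = V_s/R = 27.310/11.2 = 2.4384 A.
I_p = I_s × N_s/N_p = 2.4384 × 231/1015 = 0.55495 A.
P = V_p I_p = 120 × 0.55495 = 66.6 W.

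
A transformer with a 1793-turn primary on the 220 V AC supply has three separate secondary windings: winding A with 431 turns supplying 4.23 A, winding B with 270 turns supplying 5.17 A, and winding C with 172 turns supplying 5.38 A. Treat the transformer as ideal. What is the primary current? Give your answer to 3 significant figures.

I_p ≈ 2.31 A

V_A = 220 × 431/1793 = 52.883 V; V_B = 220 × 270/1793 = 33.129 V; V_C = 220 × 172/1793 = 21.104 V.
P_out = V_A I_A + V_B I_B + V_C I_C = 52.883×4.23 + 33.129×5.17 + 21.104×5.38 = 223.70 + 171.28 + 113.54 = 508.51 W.
Ideal ⇒ P_in = P_out, so I_p = P_out/V_p = 508.51/220 = 2.31 A.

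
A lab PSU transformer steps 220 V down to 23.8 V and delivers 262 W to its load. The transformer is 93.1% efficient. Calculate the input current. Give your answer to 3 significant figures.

I_in ≈ 1.28 A

P_in = P_out/η = 262/0.931 = 281.42 W.
I_in = P_in/V_in = 281.42/220 = 1.28 A.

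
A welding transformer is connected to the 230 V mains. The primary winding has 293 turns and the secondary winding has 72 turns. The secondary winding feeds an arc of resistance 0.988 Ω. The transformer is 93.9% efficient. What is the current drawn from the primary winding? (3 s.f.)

I_p ≈ 15.0 A

V_s = 230 × 72/293 = 56.519 V.
I_s = V_s/R = 56.519/0.988 = 57.205 A.
P_out = V_s I_s = 56.519 × 57.205 = 3233.2 W.
P_in = P_out/η = 3233.2/0.939 = 3443.2 W.
I_p = P_in/V_p = 3443.2/230 = 15.0 A.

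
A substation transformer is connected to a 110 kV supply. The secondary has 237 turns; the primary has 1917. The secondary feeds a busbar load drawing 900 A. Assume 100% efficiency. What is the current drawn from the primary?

For an ideal transformer I_p N_p = I_s N_s, so I_p = 900 × 237/1917 = 111 A.

I_p ≈ 111 A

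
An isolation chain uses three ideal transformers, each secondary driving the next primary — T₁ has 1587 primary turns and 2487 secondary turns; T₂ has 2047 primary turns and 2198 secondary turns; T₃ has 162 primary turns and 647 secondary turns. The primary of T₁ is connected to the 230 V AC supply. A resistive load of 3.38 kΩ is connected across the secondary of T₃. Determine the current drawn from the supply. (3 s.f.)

I_supply ≈ 3.07 A

Secondary of T₁: V = 230.00 × 2487/1587 = 360.43 V.
Secondary of T₂: V = 360.43 × 2198/2047 = 387.02 V.
Secondary of T₃: V = 387.02 × 647/162 = 1545.7 V.
I_load = 1545.7/3380 = 0.45731 A, so P_out = 1545.7 × 0.45731 = 706.86 W.
All ideal ⇒ P_in = P_out, so I_supply = 706.86/230 = 3.07 A.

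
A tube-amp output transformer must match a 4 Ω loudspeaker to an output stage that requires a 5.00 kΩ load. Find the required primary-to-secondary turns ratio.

N_p/N_s ≈ 35.4

Z_p/Z_s = (N_p/N_s)², so N_p/N_s = √(5000/4) = √1250 = 35.4.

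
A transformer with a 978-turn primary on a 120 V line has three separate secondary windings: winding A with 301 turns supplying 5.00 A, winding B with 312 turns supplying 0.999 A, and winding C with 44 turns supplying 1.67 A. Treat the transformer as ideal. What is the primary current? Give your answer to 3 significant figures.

V_A = 120 × 301/978 = 36.933 V; V_B = 120 × 312/978 = 38.282 V; V_C = 120 × 44/978 = 5.3988 V.
P_out = V_A I_A + V_B I_B + V_C I_C = 36.933×5.00 + 38.282×0.999 + 5.3988×1.67 = 184.66 + 38.244 + 9.0160 = 231.92 W.
Ideal ⇒ P_in = P_out, so I_p = P_out/V_p = 231.92/120 = 1.93 A.

I_p ≈ 1.93 A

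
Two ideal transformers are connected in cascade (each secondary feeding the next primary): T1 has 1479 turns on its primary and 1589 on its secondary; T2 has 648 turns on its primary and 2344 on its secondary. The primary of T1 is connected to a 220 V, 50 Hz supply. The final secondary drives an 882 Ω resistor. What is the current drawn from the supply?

I_supply ≈ 3.77 A

Secondary of T1: V = 220.00 × 1589/1479 = 236.36 V.
Secondary of T2: V = 236.36 × 2344/648 = 854.99 V.
I_load = 854.99/882 = 0.96938 A, so P_out = 854.99 × 0.96938 = 828.81 W.
All ideal ⇒ P_in = P_out, so I_supply = 828.81/220 = 3.77 A.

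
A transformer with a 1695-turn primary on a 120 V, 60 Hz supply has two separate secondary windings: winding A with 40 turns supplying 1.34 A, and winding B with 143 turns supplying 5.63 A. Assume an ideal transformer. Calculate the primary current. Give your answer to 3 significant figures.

I_p ≈ 0.507 A

V_A = 120 × 40/1695 = 2.8319 V; V_B = 120 × 143/1695 = 10.124 V.
P_out = V_A I_A + V_B I_B = 2.8319×1.34 + 10.124×5.63 = 3.7947 + 56.998 = 60.792 W.
Ideal ⇒ P_in = P_out, so I_p = P_out/V_p = 60.792/120 = 0.507 A.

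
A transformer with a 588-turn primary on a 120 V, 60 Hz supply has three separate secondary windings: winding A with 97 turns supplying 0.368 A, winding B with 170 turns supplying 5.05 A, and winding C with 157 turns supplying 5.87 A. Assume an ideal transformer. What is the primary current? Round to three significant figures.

V_A = 120 × 97/588 = 19.796 V; V_B = 120 × 170/588 = 34.694 V; V_C = 120 × 157/588 = 32.041 V.
P_out = V_A I_A + V_B I_B + V_C I_C = 19.796×0.368 + 34.694×5.05 + 32.041×5.87 = 7.2849 + 175.20 + 188.08 = 370.57 W.
Ideal ⇒ P_in = P_out, so I_p = P_out/V_p = 370.57/120 = 3.09 A.

I_p ≈ 3.09 A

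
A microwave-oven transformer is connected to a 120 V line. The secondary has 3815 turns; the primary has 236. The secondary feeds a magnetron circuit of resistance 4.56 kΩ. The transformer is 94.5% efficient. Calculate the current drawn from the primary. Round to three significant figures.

V_s = 120 × 3815/236 = 1939.8 V.
I_s = V_s/R = 1939.8/4560 = 0.42540 A.
P_out = V_s I_s = 1939.8 × 0.42540 = 825.21 W.
P_in = P_out/η = 825.21/0.945 = 873.23 W.
I_p = P_in/V_p = 873.23/120 = 7.28 A.

I_p ≈ 7.28 A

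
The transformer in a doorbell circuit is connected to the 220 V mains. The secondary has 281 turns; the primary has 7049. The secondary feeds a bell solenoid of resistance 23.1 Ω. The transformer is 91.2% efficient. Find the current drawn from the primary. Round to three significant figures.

I_p ≈ 0.0166 A

V_s = 220 × 281/7049 = 8.7700 V.
I_s = V_s/R = 8.7700/23.1 = 0.37966 A.
P_out = V_s I_s = 8.7700 × 0.37966 = 3.3296 W.
P_in = P_out/η = 3.3296/0.912 = 3.6509 W.
I_p = P_in/V_p = 3.6509/220 = 0.0166 A.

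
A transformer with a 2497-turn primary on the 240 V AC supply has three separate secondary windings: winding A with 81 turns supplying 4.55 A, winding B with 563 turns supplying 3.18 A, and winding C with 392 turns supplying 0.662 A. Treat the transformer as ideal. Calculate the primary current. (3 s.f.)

I_p ≈ 0.969 A

V_A = 240 × 81/2497 = 7.7853 V; V_B = 240 × 563/2497 = 54.113 V; V_C = 240 × 392/2497 = 37.677 V.
P_out = V_A I_A + V_B I_B + V_C I_C = 7.7853×4.55 + 54.113×3.18 + 37.677×0.662 = 35.423 + 172.08 + 24.942 = 232.44 W.
Ideal ⇒ P_in = P_out, so I_p = P_out/V_p = 232.44/240 = 0.969 A.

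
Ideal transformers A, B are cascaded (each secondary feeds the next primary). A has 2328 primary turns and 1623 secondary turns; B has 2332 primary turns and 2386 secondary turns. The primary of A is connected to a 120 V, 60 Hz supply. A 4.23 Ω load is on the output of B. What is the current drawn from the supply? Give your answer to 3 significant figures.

After A: V = 120.00 × 1623/2328 = 83.660 V.
After B: V = 83.660 × 2386/2332 = 85.597 V.
I_load = 85.597/4.23 = 20.236 A, so P_out = 85.597 × 20.236 = 1732.1 W.
All ideal ⇒ P_in = P_out, so I_supply = 1732.1/120 = 14.4 A.

I_supply ≈ 14.4 A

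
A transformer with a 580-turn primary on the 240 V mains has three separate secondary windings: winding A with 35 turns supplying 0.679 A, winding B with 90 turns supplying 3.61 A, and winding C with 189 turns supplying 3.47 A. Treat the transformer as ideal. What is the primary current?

I_p ≈ 1.73 A

V_A = 240 × 35/580 = 14.483 V; V_B = 240 × 90/580 = 37.241 V; V_C = 240 × 189/580 = 78.207 V.
P_out = V_A I_A + V_B I_B + V_C I_C = 14.483×0.679 + 37.241×3.61 + 78.207×3.47 = 9.8338 + 134.44 + 271.38 = 415.65 W.
Ideal ⇒ P_in = P_out, so I_p = P_out/V_p = 415.65/240 = 1.73 A.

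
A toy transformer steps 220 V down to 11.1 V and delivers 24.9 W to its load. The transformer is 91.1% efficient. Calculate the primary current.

I_p ≈ 0.124 A

P_in = P_out/η = 24.9/0.911 = 27.333 W.
I_p = P_in/V_p = 27.333/220 = 0.124 A.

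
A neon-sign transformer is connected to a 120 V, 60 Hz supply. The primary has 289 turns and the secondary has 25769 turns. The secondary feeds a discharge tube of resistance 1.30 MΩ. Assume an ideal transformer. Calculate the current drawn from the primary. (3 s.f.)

V_s = V_p × N_s/N_p = 120 × 25769/289 = 10700 V.
I_s = V_s/R = 10700/(1.30×10^6) = 0.0082307 A.
For an ideal transformer I_p N_p = I_s N_s, so I_p = 0.0082307 × 25769/289 = 0.734 A.

I_p ≈ 0.734 A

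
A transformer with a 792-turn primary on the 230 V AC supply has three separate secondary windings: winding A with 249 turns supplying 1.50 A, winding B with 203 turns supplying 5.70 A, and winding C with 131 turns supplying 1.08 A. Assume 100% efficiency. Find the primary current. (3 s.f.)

I_p ≈ 2.11 A

V_A = 230 × 249/792 = 72.311 V; V_B = 230 × 203/792 = 58.952 V; V_C = 230 × 131/792 = 38.043 V.
P_out = V_A I_A + V_B I_B + V_C I_C = 72.311×1.50 + 58.952×5.70 + 38.043×1.08 = 108.47 + 336.03 + 41.086 = 485.58 W.
Ideal ⇒ P_in = P_out, so I_p = P_out/V_p = 485.58/230 = 2.11 A.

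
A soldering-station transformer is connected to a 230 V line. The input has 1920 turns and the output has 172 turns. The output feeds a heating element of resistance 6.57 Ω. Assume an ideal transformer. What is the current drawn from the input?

I_in ≈ 0.281 A

V_out = V_in × N_out/N_in = 230 × 172/1920 = 20.604 V.
I_out = V_out/R = 20.604/6.57 = 3.1361 A.
For an ideal transformer I_in N_in = I_out N_out, so I_in = 3.1361 × 172/1920 = 0.281 A.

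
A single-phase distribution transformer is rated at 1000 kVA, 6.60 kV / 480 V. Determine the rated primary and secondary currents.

I_p ≈ 152 A, I_s ≈ 2080 A

I_p = S/V_p = 1000000/6600 = 152 A.
I_s = S/V_s = 1000000/480 = 2080 A.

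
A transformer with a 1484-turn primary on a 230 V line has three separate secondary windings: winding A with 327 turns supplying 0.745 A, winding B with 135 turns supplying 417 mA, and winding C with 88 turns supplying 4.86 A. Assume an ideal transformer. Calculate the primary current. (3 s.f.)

I_p ≈ 0.490 A

V_A = 230 × 327/1484 = 50.681 V; V_B = 230 × 135/1484 = 20.923 V; V_C = 230 × 88/1484 = 13.639 V.
P_out = V_A I_A + V_B I_B + V_C I_C = 50.681×0.745 + 20.923×0.417 + 13.639×4.86 = 37.757 + 8.7250 + 66.285 = 112.77 W.
Ideal ⇒ P_in = P_out, so I_p = P_out/V_p = 112.77/230 = 0.490 A.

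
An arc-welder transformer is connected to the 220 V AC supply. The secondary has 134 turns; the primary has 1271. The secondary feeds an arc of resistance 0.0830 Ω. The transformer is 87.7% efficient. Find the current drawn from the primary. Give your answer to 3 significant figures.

I_p ≈ 33.6 A

V_s = 220 × 134/1271 = 23.194 V.
I_s = V_s/R = 23.194/0.0830 = 279.45 A.
P_out = V_s I_s = 23.194 × 279.45 = 6481.7 W.
P_in = P_out/η = 6481.7/0.877 = 7390.7 W.
I_p = P_in/V_p = 7390.7/220 = 33.6 A.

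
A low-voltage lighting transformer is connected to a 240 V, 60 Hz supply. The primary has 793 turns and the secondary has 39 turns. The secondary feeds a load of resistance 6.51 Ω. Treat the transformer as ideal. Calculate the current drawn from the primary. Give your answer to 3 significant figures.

V_s = V_p × N_s/N_p = 240 × 39/793 = 11.803 V.
I_s = V_s/R = 11.803/6.51 = 1.8131 A.
For an ideal transformer I_p N_p = I_s N_s, so I_p = 1.8131 × 39/793 = 0.0892 A.

I_p ≈ 0.0892 A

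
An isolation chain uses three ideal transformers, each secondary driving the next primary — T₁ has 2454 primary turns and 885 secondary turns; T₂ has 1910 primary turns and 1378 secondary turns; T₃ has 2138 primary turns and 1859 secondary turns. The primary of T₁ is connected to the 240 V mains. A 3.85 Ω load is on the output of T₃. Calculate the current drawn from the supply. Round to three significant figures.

After T₁: V = 240.00 × 885/2454 = 86.553 V.
After T₂: V = 86.553 × 1378/1910 = 62.445 V.
After T₃: V = 62.445 × 1859/2138 = 54.296 V.
I_load = 54.296/3.85 = 14.103 A, so P_out = 54.296 × 14.103 = 765.73 W.
All ideal ⇒ P_in = P_out, so I_supply = 765.73/240 = 3.19 A.

I_supply ≈ 3.19 A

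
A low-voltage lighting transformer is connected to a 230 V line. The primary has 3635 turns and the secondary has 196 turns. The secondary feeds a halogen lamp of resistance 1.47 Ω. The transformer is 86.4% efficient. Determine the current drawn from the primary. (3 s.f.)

V_s = 230 × 196/3635 = 12.402 V.
I_s = V_s/R = 12.402/1.47 = 8.4365 A.
P_out = V_s I_s = 12.402 × 8.4365 = 104.63 W.
P_in = P_out/η = 104.63/0.864 = 121.10 W.
I_p = P_in/V_p = 121.10/230 = 0.527 A.

I_p ≈ 0.527 A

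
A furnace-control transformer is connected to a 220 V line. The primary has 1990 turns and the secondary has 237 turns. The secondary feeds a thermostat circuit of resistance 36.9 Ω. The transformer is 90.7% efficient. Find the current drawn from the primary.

I_p ≈ 0.0932 A

V_s = 220 × 237/1990 = 26.201 V.
I_s = V_s/R = 26.201/36.9 = 0.71005 A.
P_out = V_s I_s = 26.201 × 0.71005 = 18.604 W.
P_in = P_out/η = 18.604/0.907 = 20.512 W.
I_p = P_in/V_p = 20.512/220 = 0.0932 A.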